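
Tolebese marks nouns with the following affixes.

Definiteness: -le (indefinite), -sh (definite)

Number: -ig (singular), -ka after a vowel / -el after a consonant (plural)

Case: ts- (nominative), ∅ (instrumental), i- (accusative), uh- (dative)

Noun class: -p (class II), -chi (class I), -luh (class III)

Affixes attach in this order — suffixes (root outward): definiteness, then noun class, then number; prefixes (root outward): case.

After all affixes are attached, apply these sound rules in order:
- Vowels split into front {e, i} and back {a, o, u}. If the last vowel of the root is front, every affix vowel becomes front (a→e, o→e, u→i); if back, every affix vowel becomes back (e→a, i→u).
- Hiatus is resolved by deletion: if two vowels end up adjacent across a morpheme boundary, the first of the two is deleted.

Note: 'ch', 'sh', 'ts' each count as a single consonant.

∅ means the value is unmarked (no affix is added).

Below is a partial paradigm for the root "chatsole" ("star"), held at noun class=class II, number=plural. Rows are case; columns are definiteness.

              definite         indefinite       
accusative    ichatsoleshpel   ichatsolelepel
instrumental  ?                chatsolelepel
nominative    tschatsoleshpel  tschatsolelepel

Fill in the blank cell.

chatsoleshpel

case = instrumental: zero marking, form stays chatsole.
Attach definiteness definite -sh → chatsolesh.
Attach noun class class II -p → chatsoleshp.
Attach number plural -el (after consonant 'p') → chatsoleshpel.
Vowel harmony: no change.
Vowel deletion: no change.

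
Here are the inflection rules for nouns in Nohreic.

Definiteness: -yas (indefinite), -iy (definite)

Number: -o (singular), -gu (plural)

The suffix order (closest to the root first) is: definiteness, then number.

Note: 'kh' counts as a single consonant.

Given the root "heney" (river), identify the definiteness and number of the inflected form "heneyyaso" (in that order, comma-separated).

Segment: heney-yas-o.
definiteness: -yas → indefinite.
number: -o → singular.

indefinite, singular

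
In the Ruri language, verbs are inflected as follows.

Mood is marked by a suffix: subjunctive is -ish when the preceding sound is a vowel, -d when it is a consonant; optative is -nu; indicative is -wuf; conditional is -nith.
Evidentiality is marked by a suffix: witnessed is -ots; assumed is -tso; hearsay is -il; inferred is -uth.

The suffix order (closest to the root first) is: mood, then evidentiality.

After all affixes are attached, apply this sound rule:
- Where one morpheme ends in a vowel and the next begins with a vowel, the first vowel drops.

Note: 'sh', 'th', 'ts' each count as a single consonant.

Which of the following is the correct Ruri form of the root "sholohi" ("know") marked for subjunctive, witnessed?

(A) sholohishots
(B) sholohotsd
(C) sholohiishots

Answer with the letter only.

Attach mood subjunctive -ish (after vowel 'i') → sholohiish.
Attach evidentiality witnessed -ots → sholohiishots.
Apply vowel deletion: sholohiishots → sholohishots.
So the correct form is sholohishots, option (A).
(B) sholohotsd is wrong: it has the affixes in the wrong order.
(C) sholohiishots is wrong: it fails to apply the sound rule(s).

A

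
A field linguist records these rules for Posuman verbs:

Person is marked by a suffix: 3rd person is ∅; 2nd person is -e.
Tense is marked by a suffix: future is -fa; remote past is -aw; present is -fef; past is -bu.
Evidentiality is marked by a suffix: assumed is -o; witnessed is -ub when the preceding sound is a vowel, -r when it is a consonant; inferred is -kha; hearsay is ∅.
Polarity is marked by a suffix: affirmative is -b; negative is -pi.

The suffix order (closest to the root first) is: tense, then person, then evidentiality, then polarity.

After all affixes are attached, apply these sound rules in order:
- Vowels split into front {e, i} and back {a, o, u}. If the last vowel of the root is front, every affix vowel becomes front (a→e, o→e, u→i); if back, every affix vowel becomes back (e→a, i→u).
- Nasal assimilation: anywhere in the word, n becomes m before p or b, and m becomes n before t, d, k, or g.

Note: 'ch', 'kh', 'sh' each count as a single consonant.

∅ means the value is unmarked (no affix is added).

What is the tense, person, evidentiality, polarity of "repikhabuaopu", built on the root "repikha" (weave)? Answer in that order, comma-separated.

Segment: repikha-bu-e-o-pi.
tense: -bu → past.
person: -e → 2nd person.
evidentiality: -o → assumed.
polarity: -pi → negative.

past, 2nd person, assumed, negative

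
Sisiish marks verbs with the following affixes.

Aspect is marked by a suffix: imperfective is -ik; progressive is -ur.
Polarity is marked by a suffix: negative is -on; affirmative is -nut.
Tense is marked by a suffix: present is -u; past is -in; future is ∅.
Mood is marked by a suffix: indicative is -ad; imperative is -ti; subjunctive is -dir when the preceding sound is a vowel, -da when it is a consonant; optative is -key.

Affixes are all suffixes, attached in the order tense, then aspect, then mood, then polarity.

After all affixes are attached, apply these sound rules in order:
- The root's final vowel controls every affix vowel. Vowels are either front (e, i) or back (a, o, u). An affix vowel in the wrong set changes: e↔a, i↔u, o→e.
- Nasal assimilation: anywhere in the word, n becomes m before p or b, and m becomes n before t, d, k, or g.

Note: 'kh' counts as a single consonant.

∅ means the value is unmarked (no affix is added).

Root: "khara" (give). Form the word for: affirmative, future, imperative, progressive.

tense = future: zero marking, form stays khara.
Attach aspect progressive -ur → kharaur.
Attach mood imperative -ti → kharaurti.
Attach polarity affirmative -nut → kharaurtinut.
Apply vowel harmony: kharaurtinut → kharaurtunut.
Nasal assimilation: no change.

kharaurtunut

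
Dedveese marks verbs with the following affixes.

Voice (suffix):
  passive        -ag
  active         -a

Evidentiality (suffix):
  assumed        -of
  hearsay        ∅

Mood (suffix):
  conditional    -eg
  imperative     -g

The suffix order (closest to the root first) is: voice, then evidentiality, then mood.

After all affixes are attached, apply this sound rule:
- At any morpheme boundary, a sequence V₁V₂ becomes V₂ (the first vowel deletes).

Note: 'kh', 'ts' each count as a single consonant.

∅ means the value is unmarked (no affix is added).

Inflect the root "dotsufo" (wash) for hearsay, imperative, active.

dotsufag

Attach voice active -a → dotsufoa.
evidentiality = hearsay: zero marking, form stays dotsufoa.
Attach mood imperative -g → dotsufoag.
Apply vowel deletion: dotsufoag → dotsufag.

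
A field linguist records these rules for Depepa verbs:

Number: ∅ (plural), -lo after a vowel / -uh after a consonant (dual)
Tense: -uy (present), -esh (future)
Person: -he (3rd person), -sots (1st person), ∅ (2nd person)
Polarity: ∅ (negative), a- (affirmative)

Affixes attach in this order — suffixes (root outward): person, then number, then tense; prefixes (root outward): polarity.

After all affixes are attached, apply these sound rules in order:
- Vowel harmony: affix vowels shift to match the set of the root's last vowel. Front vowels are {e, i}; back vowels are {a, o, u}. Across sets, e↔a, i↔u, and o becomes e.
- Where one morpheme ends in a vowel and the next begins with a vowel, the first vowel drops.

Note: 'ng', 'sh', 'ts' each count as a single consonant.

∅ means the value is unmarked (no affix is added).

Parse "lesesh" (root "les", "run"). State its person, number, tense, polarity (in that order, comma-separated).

2nd person, plural, future, negative

Segment: les-esh.
person: ∅ → 2nd person.
number: ∅ → plural.
tense: -esh → future.
polarity: ∅ → negative.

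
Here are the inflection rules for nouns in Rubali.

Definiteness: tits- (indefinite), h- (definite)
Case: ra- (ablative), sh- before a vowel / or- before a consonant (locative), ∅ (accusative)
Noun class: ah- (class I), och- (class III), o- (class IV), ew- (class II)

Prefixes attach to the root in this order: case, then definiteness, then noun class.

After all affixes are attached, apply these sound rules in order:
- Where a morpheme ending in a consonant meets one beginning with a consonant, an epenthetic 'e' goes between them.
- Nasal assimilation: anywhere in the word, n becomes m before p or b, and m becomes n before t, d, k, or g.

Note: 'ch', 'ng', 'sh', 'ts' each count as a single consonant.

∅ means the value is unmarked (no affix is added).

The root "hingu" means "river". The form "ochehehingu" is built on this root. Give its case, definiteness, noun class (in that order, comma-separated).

accusative, definite, class III

Segment: och-h-hingu.
case: ∅ → accusative.
definiteness: h- → definite.
noun class: och- → class III.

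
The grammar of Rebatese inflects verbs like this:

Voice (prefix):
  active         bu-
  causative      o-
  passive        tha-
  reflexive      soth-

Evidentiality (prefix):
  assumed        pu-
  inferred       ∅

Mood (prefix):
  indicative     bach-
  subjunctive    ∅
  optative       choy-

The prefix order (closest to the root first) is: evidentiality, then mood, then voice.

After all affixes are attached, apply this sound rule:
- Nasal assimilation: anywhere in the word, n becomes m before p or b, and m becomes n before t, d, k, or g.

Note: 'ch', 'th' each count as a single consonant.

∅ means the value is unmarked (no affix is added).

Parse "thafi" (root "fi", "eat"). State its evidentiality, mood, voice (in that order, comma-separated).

Segment: tha-fi.
evidentiality: ∅ → inferred.
mood: ∅ → subjunctive.
voice: tha- → passive.

inferred, subjunctive, passive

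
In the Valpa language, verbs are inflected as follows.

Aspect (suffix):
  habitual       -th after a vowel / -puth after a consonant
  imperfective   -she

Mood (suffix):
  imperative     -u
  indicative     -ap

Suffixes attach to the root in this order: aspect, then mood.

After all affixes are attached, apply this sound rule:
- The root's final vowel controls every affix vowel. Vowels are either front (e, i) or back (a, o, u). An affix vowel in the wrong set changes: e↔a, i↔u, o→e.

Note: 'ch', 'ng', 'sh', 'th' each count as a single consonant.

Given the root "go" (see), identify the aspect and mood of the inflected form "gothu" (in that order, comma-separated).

Segment: go-th-u.
aspect: -th/puth → habitual.
mood: -u → imperative.

habitual, imperative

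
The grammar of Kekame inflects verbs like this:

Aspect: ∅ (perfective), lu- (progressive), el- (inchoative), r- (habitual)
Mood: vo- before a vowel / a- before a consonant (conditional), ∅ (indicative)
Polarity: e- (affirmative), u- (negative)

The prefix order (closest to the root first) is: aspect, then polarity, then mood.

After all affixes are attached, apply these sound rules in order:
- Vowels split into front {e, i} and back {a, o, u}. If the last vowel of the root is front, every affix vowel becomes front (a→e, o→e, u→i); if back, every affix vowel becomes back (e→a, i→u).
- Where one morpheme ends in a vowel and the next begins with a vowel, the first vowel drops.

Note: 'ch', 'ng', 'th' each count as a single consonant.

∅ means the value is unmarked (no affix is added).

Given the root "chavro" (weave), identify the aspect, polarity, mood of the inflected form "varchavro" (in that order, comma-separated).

Segment: vo-e-r-chavro.
aspect: r- → habitual.
polarity: e- → affirmative.
mood: vo/a- → conditional.

habitual, affirmative, conditional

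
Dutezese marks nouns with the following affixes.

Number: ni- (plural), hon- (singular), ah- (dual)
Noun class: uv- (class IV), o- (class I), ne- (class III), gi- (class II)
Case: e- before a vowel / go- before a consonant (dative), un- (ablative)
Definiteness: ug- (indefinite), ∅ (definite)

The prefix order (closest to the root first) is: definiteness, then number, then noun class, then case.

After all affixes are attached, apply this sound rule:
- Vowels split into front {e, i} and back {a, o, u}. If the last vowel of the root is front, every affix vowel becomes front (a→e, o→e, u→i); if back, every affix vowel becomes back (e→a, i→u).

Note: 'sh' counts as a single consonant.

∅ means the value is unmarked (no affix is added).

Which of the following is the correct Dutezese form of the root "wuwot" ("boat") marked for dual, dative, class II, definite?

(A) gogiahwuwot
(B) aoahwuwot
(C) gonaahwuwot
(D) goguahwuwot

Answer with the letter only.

definiteness = definite: zero marking, form stays wuwot.
Attach number dual ah- → ahwuwot.
Attach noun class class II gi- → giahwuwot.
Attach case dative go- (before consonant 'g') → gogiahwuwot.
Apply vowel harmony: gogiahwuwot → goguahwuwot.
So the correct form is goguahwuwot, option (D).
(B) aoahwuwot is wrong: it uses class I instead of class II for noun class.
(A) gogiahwuwot is wrong: it fails to apply the sound rule(s).
(C) gonaahwuwot is wrong: it uses class III instead of class II for noun class.

D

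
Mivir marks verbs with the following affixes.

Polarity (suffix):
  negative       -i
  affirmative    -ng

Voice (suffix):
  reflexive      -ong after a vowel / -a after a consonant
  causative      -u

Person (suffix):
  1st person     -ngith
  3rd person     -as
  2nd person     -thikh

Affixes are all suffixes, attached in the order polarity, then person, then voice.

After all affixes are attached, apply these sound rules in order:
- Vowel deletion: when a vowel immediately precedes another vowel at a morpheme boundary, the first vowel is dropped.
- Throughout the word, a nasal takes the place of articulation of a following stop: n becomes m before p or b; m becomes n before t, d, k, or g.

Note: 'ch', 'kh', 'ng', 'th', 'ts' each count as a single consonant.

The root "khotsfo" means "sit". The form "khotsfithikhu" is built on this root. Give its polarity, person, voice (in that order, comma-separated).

Segment: khotsfo-i-thikh-u.
polarity: -i → negative.
person: -thikh → 2nd person.
voice: -u → causative.

negative, 2nd person, causative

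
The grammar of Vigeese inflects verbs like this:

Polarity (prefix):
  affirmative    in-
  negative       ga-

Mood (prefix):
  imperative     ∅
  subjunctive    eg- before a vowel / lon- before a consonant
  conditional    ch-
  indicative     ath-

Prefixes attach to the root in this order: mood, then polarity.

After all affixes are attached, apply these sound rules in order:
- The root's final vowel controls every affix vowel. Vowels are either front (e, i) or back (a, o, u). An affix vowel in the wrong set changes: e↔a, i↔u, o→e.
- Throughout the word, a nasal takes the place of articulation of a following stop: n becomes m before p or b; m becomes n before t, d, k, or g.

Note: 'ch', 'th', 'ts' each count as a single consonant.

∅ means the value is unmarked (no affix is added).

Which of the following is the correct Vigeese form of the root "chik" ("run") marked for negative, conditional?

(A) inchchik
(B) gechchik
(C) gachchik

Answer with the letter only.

Attach mood conditional ch- → chchik.
Attach polarity negative ga- → gachchik.
Apply vowel harmony: gachchik → gechchik.
Nasal assimilation: no change.
So the correct form is gechchik, option (B).
(A) inchchik is wrong: it uses affirmative instead of negative for polarity.
(C) gachchik is wrong: it fails to apply the sound rule(s).

B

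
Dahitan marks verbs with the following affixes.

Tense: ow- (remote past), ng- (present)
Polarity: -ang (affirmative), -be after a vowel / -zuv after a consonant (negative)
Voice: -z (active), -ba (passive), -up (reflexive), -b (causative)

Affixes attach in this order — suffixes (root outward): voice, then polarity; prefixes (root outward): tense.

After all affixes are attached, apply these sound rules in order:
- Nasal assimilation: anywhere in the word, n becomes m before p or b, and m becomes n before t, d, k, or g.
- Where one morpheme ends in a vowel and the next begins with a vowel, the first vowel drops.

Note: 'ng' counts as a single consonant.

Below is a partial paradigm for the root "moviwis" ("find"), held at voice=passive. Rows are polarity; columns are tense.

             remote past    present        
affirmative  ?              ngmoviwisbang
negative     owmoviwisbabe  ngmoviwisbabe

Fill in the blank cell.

Attach voice passive -ba → moviwisba.
Attach polarity affirmative -ang → moviwisbaang.
Attach tense remote past ow- → owmoviwisbaang.
Nasal assimilation: no change.
Apply vowel deletion: owmoviwisbaang → owmoviwisbang.

owmoviwisbang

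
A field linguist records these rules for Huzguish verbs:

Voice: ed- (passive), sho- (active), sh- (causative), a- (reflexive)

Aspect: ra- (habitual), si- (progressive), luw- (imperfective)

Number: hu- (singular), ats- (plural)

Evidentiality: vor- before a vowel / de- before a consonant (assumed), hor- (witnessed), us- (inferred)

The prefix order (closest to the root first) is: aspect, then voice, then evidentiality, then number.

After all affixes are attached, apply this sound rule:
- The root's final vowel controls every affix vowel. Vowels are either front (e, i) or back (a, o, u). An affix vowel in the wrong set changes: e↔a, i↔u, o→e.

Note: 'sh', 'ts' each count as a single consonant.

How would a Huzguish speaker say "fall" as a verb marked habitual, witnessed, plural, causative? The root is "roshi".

etshershreroshi

Attach aspect habitual ra- → raroshi.
Attach voice causative sh- → shraroshi.
Attach evidentiality witnessed hor- → horshraroshi.
Attach number plural ats- → atshorshraroshi.
Apply vowel harmony: atshorshraroshi → etshershreroshi.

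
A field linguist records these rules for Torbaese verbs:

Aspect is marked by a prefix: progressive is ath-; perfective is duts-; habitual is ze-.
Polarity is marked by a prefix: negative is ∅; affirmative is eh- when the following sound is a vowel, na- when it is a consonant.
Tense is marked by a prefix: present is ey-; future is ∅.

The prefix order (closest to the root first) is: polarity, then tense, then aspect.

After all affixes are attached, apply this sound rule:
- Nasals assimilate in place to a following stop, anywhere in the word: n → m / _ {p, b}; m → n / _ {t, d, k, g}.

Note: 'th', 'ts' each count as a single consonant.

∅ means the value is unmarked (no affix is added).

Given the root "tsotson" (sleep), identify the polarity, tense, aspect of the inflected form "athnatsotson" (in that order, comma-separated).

Segment: ath-na-tsotson.
polarity: eh/na- → affirmative.
tense: ∅ → future.
aspect: ath- → progressive.

affirmative, future, progressive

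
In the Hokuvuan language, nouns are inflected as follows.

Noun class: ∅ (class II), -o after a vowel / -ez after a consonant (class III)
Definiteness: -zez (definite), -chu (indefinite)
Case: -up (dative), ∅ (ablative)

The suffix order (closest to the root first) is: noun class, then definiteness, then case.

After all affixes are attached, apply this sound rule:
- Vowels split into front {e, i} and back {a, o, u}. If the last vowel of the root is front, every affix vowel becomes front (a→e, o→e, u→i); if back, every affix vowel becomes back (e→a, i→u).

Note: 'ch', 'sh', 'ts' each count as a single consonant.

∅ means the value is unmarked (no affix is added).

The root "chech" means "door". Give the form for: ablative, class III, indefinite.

chechezchi

Attach noun class class III -ez (after consonant 'ch') → chechez.
Attach definiteness indefinite -chu → chechezchu.
case = ablative: zero marking, form stays chechezchu.
Apply vowel harmony: chechezchu → chechezchi.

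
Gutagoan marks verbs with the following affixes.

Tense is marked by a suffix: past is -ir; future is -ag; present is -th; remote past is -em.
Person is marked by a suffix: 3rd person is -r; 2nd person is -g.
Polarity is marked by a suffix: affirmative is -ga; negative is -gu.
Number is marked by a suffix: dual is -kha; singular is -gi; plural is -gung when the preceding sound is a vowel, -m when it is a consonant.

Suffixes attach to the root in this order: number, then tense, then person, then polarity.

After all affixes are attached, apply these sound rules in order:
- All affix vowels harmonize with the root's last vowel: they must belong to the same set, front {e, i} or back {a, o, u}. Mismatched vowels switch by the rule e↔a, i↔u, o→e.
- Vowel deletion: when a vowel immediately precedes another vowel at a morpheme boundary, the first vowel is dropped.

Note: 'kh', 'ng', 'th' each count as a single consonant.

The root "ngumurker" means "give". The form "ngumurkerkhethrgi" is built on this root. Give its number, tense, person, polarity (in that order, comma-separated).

dual, present, 3rd person, negative

Segment: ngumurker-kha-th-r-gu.
number: -kha → dual.
tense: -th → present.
person: -r → 3rd person.
polarity: -gu → negative.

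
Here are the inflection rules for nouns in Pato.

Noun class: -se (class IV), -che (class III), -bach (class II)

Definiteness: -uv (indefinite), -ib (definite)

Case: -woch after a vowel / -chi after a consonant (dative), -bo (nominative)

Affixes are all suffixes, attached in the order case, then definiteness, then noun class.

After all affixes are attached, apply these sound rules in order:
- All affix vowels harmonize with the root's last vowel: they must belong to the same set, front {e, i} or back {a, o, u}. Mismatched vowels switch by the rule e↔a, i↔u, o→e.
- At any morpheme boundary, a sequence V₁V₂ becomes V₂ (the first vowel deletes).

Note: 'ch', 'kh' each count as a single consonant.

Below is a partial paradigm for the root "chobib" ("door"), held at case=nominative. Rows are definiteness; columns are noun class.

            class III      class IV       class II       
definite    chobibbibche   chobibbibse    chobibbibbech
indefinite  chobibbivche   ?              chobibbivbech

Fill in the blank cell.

Attach case nominative -bo → chobibbo.
Attach definiteness indefinite -uv → chobibbouv.
Attach noun class class IV -se → chobibbouvse.
Apply vowel harmony: chobibbouvse → chobibbeivse.
Apply vowel deletion: chobibbeivse → chobibbivse.

chobibbivse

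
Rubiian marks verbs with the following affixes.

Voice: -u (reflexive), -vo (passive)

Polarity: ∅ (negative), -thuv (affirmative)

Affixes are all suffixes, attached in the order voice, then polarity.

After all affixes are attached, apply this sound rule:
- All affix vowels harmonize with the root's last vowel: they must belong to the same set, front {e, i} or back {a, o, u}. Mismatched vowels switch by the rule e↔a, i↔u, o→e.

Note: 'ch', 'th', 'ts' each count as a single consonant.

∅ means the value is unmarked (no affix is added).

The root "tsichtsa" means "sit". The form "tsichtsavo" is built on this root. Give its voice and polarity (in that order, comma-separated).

passive, negative

Segment: tsichtsa-vo.
voice: -vo → passive.
polarity: ∅ → negative.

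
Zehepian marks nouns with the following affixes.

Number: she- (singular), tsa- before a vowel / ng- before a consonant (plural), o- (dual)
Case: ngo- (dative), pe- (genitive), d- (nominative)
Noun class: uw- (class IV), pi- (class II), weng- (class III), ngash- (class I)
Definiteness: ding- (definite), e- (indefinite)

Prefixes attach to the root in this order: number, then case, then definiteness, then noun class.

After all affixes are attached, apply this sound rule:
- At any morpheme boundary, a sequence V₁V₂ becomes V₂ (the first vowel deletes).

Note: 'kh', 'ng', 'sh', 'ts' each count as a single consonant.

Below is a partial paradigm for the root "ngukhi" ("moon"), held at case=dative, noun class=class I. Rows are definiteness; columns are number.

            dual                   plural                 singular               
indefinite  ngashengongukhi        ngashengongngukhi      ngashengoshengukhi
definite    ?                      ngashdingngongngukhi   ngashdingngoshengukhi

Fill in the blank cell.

ngashdingngongukhi

Attach number dual o- → ongukhi.
Attach case dative ngo- → ngoongukhi.
Attach definiteness definite ding- → dingngoongukhi.
Attach noun class class I ngash- → ngashdingngoongukhi.
Apply vowel deletion: ngashdingngoongukhi → ngashdingngongukhi.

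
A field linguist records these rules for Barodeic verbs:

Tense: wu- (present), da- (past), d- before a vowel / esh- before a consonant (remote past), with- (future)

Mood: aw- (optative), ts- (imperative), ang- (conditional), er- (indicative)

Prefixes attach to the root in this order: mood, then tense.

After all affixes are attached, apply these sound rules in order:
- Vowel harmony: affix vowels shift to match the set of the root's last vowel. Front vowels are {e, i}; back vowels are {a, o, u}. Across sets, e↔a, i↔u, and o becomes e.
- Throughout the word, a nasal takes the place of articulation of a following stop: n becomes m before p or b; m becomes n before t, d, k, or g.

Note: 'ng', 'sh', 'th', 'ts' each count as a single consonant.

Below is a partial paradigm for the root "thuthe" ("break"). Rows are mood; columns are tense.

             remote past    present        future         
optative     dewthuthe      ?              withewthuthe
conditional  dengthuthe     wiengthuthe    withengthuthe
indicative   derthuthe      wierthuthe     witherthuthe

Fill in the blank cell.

wiewthuthe

Attach mood optative aw- → awthuthe.
Attach tense present wu- → wuawthuthe.
Apply vowel harmony: wuawthuthe → wiewthuthe.
Nasal assimilation: no change.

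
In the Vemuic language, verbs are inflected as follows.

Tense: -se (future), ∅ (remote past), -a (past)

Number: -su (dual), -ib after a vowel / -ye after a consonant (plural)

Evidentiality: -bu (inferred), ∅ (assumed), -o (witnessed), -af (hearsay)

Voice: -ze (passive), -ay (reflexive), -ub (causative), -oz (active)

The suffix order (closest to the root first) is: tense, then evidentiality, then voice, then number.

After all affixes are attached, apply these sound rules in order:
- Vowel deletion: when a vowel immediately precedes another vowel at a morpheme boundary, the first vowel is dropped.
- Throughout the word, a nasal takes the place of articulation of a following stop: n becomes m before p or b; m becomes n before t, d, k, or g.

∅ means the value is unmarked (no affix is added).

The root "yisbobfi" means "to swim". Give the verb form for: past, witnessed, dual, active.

Attach tense past -a → yisbobfia.
Attach evidentiality witnessed -o → yisbobfiao.
Attach voice active -oz → yisbobfiaooz.
Attach number dual -su → yisbobfiaoozsu.
Apply vowel deletion: yisbobfiaoozsu → yisbobfozsu.
Nasal assimilation: no change.

yisbobfozsu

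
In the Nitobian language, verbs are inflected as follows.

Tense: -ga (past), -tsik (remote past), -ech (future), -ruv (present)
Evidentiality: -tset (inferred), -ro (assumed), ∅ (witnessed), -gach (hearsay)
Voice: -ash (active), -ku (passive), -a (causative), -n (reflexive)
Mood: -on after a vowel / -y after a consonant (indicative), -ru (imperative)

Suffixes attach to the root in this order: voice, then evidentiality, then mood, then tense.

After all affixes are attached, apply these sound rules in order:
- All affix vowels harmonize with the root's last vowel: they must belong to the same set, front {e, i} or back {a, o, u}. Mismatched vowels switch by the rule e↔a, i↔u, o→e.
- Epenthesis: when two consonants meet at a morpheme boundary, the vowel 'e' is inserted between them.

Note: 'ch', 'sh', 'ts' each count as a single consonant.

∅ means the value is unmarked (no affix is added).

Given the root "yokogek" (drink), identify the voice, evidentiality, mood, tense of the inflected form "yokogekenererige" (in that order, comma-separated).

Segment: yokogek-n-ro-ru-ga.
voice: -n → reflexive.
evidentiality: -ro → assumed.
mood: -ru → imperative.
tense: -ga → past.

reflexive, assumed, imperative, past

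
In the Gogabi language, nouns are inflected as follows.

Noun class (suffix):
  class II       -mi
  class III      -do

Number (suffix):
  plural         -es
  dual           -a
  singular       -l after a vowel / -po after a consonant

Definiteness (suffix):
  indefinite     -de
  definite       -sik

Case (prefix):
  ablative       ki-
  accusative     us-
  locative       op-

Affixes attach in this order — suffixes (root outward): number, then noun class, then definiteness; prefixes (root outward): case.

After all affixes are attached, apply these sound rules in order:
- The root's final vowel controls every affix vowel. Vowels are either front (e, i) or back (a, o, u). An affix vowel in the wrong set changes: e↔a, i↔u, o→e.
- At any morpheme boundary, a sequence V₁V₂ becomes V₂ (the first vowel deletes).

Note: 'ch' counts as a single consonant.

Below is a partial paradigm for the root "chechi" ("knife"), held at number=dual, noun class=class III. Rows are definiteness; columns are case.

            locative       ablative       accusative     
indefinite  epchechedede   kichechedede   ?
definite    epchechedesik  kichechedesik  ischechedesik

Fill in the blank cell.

ischechedede

Attach case accusative us- → uschechi.
Attach number dual -a → uschechia.
Attach noun class class III -do → uschechiado.
Attach definiteness indefinite -de → uschechiadode.
Apply vowel harmony: uschechiadode → ischechiedede.
Apply vowel deletion: ischechiedede → ischechedede.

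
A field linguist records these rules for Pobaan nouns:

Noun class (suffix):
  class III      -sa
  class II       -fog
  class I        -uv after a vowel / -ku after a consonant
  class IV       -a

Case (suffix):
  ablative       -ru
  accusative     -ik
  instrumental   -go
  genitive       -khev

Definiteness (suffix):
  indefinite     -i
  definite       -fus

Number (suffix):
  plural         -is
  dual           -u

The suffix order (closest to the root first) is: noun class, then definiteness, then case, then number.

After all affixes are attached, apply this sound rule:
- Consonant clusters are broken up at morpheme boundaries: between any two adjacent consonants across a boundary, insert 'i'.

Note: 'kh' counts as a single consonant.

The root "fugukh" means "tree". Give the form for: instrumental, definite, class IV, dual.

fugukhafusigou

Attach noun class class IV -a → fugukha.
Attach definiteness definite -fus → fugukhafus.
Attach case instrumental -go → fugukhafusgo.
Attach number dual -u → fugukhafusgou.
Apply epenthesis: fugukhafusgou → fugukhafusigou.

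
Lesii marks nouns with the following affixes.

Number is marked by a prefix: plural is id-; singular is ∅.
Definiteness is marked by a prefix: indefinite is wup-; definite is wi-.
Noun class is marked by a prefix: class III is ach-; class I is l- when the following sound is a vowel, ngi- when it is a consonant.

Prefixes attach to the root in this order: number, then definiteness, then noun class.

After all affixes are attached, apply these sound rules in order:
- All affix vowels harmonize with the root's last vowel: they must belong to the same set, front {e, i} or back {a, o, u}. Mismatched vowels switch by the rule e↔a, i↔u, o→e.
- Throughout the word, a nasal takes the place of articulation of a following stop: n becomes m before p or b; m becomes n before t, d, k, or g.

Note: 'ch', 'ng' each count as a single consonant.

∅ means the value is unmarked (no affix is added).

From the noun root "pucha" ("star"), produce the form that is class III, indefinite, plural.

Attach number plural id- → idpucha.
Attach definiteness indefinite wup- → wupidpucha.
Attach noun class class III ach- → achwupidpucha.
Apply vowel harmony: achwupidpucha → achwupudpucha.
Nasal assimilation: no change.

achwupudpucha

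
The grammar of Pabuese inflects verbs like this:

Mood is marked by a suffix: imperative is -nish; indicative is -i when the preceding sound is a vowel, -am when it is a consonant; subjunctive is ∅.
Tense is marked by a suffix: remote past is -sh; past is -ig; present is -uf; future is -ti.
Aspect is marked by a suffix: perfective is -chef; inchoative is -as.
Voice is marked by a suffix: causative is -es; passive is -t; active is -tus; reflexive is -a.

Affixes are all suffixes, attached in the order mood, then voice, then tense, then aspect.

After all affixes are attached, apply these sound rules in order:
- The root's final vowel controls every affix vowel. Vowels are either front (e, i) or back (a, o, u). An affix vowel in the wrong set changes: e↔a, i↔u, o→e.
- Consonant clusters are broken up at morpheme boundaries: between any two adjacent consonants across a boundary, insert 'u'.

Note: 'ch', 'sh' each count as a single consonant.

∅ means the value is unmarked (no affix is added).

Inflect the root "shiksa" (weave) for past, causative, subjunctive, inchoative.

mood = subjunctive: zero marking, form stays shiksa.
Attach voice causative -es → shiksaes.
Attach tense past -ig → shiksaesig.
Attach aspect inchoative -as → shiksaesigas.
Apply vowel harmony: shiksaesigas → shiksaasugas.
Epenthesis: no change.

shiksaasugas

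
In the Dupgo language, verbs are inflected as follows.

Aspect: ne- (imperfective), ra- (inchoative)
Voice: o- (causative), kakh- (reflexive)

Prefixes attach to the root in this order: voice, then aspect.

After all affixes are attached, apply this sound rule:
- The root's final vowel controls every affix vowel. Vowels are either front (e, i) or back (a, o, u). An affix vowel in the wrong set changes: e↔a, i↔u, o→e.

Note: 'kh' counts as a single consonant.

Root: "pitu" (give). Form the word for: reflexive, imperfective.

nakakhpitu

Attach voice reflexive kakh- → kakhpitu.
Attach aspect imperfective ne- → nekakhpitu.
Apply vowel harmony: nekakhpitu → nakakhpitu.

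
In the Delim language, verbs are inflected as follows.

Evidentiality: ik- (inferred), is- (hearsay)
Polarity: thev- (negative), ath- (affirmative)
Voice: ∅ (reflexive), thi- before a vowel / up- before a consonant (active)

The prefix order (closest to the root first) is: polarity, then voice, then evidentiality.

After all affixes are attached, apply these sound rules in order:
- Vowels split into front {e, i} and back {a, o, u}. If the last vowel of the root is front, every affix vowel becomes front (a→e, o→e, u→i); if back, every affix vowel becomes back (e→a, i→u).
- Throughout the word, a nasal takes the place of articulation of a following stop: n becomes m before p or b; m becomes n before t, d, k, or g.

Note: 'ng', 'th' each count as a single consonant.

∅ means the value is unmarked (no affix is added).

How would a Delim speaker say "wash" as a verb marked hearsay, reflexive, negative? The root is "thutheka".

usthavthutheka

Attach polarity negative thev- → thevthutheka.
voice = reflexive: zero marking, form stays thevthutheka.
Attach evidentiality hearsay is- → isthevthutheka.
Apply vowel harmony: isthevthutheka → usthavthutheka.
Nasal assimilation: no change.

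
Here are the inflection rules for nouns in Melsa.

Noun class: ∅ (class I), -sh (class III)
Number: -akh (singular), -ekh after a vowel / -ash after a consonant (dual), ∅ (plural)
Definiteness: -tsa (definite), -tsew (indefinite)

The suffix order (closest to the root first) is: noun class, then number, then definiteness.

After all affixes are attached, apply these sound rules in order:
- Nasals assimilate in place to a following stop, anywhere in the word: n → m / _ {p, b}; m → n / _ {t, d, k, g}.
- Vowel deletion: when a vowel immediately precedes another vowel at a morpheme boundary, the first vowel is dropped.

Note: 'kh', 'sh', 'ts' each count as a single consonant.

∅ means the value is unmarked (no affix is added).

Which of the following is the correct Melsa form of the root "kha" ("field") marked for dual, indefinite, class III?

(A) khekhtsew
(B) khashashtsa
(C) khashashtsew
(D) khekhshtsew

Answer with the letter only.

C

Attach noun class class III -sh → khash.
Attach number dual -ash (after consonant 'sh') → khashash.
Attach definiteness indefinite -tsew → khashashtsew.
Nasal assimilation: no change.
Vowel deletion: no change.
So the correct form is khashashtsew, option (C).
(D) khekhshtsew is wrong: it has the affixes in the wrong order.
(B) khashashtsa is wrong: it uses definite instead of indefinite for definiteness.
(A) khekhtsew is wrong: it uses class I instead of class III for noun class.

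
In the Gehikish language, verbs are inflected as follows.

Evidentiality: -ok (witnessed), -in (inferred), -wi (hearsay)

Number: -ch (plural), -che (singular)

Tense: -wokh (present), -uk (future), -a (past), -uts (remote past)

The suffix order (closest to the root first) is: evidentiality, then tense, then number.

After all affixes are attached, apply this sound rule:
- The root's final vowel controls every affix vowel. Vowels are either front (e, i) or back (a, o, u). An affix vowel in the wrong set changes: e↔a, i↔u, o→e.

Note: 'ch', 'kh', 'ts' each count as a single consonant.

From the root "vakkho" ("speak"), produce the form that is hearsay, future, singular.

Attach evidentiality hearsay -wi → vakkhowi.
Attach tense future -uk → vakkhowiuk.
Attach number singular -che → vakkhowiukche.
Apply vowel harmony: vakkhowiukche → vakkhowuukcha.

vakkhowuukcha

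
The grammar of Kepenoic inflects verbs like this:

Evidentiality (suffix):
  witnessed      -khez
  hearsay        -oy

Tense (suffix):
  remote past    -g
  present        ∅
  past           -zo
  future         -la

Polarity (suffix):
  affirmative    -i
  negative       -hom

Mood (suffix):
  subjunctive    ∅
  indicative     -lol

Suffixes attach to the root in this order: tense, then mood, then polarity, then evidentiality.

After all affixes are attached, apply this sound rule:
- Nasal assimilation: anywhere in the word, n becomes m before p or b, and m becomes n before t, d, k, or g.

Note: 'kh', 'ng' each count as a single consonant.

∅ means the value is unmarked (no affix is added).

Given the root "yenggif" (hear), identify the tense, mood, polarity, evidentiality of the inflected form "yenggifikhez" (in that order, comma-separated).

present, subjunctive, affirmative, witnessed

Segment: yenggif-i-khez.
tense: ∅ → present.
mood: ∅ → subjunctive.
polarity: -i → affirmative.
evidentiality: -khez → witnessed.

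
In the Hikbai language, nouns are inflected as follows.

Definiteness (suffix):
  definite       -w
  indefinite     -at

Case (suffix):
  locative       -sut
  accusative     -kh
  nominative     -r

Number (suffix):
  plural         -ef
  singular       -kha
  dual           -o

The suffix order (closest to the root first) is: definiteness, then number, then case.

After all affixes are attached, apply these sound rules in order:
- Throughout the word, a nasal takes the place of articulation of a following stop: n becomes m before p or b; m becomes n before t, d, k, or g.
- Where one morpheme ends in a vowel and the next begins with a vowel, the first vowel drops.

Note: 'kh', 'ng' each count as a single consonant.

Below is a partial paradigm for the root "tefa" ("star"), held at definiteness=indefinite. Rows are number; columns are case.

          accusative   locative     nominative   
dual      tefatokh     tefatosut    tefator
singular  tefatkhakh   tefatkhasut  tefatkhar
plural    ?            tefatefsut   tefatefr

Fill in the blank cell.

Attach definiteness indefinite -at → tefaat.
Attach number plural -ef → tefaatef.
Attach case accusative -kh → tefaatefkh.
Nasal assimilation: no change.
Apply vowel deletion: tefaatefkh → tefatefkh.

tefatefkh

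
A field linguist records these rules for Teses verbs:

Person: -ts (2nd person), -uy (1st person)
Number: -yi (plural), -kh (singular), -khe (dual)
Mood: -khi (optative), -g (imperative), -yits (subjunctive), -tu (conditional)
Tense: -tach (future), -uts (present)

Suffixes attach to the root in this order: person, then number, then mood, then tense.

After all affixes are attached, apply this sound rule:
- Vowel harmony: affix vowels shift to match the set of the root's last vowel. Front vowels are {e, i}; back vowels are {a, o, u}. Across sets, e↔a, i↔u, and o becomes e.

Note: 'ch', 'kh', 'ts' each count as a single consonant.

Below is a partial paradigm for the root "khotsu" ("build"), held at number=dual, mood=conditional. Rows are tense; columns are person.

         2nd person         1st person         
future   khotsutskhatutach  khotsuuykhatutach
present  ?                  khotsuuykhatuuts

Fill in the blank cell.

Attach person 2nd person -ts → khotsuts.
Attach number dual -khe → khotsutskhe.
Attach mood conditional -tu → khotsutskhetu.
Attach tense present -uts → khotsutskhetuuts.
Apply vowel harmony: khotsutskhetuuts → khotsutskhatuuts.

khotsutskhatuuts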